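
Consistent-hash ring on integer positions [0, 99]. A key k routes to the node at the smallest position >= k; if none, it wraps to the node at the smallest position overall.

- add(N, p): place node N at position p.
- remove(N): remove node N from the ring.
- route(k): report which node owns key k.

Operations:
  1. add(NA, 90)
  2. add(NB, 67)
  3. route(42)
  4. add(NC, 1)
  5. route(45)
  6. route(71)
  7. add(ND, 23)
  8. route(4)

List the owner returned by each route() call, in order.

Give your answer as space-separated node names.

Op 1: add NA@90 -> ring=[90:NA]
Op 2: add NB@67 -> ring=[67:NB,90:NA]
Op 3: route key 42: smallest pos >= 42 is 67 -> NB
Op 4: add NC@1 -> ring=[1:NC,67:NB,90:NA]
Op 5: route key 45: smallest pos >= 45 is 67 -> NB
Op 6: route key 71: smallest pos >= 71 is 90 -> NA
Op 7: add ND@23 -> ring=[1:NC,23:ND,67:NB,90:NA]
Op 8: route key 4: smallest pos >= 4 is 23 -> ND

Answer: NB NB NA ND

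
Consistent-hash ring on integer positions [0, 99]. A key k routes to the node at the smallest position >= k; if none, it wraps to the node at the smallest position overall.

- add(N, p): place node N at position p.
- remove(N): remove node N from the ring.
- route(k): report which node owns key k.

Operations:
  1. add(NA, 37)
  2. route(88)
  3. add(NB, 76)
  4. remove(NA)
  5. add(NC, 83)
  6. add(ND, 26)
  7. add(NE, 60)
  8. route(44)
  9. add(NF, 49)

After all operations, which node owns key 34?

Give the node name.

Answer: NF

Derivation:
Op 1: add NA@37 -> ring=[37:NA]
Op 2: route key 88: none >= 88, wrap to smallest pos 37 -> NA
Op 3: add NB@76 -> ring=[37:NA,76:NB]
Op 4: remove NA -> ring=[76:NB]
Op 5: add NC@83 -> ring=[76:NB,83:NC]
Op 6: add ND@26 -> ring=[26:ND,76:NB,83:NC]
Op 7: add NE@60 -> ring=[26:ND,60:NE,76:NB,83:NC]
Op 8: route key 44: smallest pos >= 44 is 60 -> NE
Op 9: add NF@49 -> ring=[26:ND,49:NF,60:NE,76:NB,83:NC]
Final route key 34: smallest pos >= 34 is 49 -> NF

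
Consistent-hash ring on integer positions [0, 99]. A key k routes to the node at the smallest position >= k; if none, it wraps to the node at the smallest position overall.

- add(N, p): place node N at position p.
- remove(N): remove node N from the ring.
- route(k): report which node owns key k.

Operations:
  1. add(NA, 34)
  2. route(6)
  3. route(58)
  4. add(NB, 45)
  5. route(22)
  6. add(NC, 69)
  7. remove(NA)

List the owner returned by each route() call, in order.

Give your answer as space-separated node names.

Answer: NA NA NA

Derivation:
Op 1: add NA@34 -> ring=[34:NA]
Op 2: route key 6: smallest pos >= 6 is 34 -> NA
Op 3: route key 58: none >= 58, wrap to smallest pos 34 -> NA
Op 4: add NB@45 -> ring=[34:NA,45:NB]
Op 5: route key 22: smallest pos >= 22 is 34 -> NA
Op 6: add NC@69 -> ring=[34:NA,45:NB,69:NC]
Op 7: remove NA -> ring=[45:NB,69:NC]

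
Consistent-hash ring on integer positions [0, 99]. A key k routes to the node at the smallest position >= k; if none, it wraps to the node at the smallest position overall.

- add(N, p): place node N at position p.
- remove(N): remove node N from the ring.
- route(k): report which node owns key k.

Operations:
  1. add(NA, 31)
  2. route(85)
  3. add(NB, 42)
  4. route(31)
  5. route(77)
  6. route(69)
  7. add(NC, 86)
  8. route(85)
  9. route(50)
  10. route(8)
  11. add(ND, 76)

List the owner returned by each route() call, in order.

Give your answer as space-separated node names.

Op 1: add NA@31 -> ring=[31:NA]
Op 2: route key 85: none >= 85, wrap to smallest pos 31 -> NA
Op 3: add NB@42 -> ring=[31:NA,42:NB]
Op 4: route key 31: smallest pos >= 31 is 31 -> NA
Op 5: route key 77: none >= 77, wrap to smallest pos 31 -> NA
Op 6: route key 69: none >= 69, wrap to smallest pos 31 -> NA
Op 7: add NC@86 -> ring=[31:NA,42:NB,86:NC]
Op 8: route key 85: smallest pos >= 85 is 86 -> NC
Op 9: route key 50: smallest pos >= 50 is 86 -> NC
Op 10: route key 8: smallest pos >= 8 is 31 -> NA
Op 11: add ND@76 -> ring=[31:NA,42:NB,76:ND,86:NC]

Answer: NA NA NA NA NC NC NA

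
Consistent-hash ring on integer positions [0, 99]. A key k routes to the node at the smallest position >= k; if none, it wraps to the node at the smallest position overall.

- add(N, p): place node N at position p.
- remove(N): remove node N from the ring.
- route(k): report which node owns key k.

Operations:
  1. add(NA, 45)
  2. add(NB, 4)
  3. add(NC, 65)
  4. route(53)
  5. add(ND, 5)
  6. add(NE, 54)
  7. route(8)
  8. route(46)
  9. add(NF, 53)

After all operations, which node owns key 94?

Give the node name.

Op 1: add NA@45 -> ring=[45:NA]
Op 2: add NB@4 -> ring=[4:NB,45:NA]
Op 3: add NC@65 -> ring=[4:NB,45:NA,65:NC]
Op 4: route key 53: smallest pos >= 53 is 65 -> NC
Op 5: add ND@5 -> ring=[4:NB,5:ND,45:NA,65:NC]
Op 6: add NE@54 -> ring=[4:NB,5:ND,45:NA,54:NE,65:NC]
Op 7: route key 8: smallest pos >= 8 is 45 -> NA
Op 8: route key 46: smallest pos >= 46 is 54 -> NE
Op 9: add NF@53 -> ring=[4:NB,5:ND,45:NA,53:NF,54:NE,65:NC]
Final route key 94: none >= 94, wrap to smallest pos 4 -> NB

Answer: NB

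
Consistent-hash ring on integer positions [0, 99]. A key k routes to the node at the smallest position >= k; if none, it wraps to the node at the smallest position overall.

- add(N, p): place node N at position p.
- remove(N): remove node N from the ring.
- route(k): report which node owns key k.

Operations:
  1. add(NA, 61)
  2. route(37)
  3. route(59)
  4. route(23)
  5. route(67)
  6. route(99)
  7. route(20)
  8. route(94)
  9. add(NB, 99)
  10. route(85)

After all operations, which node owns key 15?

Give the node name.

Answer: NA

Derivation:
Op 1: add NA@61 -> ring=[61:NA]
Op 2: route key 37: smallest pos >= 37 is 61 -> NA
Op 3: route key 59: smallest pos >= 59 is 61 -> NA
Op 4: route key 23: smallest pos >= 23 is 61 -> NA
Op 5: route key 67: none >= 67, wrap to smallest pos 61 -> NA
Op 6: route key 99: none >= 99, wrap to smallest pos 61 -> NA
Op 7: route key 20: smallest pos >= 20 is 61 -> NA
Op 8: route key 94: none >= 94, wrap to smallest pos 61 -> NA
Op 9: add NB@99 -> ring=[61:NA,99:NB]
Op 10: route key 85: smallest pos >= 85 is 99 -> NB
Final route key 15: smallest pos >= 15 is 61 -> NA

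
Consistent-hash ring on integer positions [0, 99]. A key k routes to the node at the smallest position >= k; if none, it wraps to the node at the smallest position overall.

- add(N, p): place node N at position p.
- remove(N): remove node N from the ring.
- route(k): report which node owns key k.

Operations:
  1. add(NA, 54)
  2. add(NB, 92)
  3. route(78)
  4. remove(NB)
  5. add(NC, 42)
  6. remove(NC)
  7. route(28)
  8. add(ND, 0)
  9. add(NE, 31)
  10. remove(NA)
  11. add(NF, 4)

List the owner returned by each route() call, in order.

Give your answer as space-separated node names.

Answer: NB NA

Derivation:
Op 1: add NA@54 -> ring=[54:NA]
Op 2: add NB@92 -> ring=[54:NA,92:NB]
Op 3: route key 78: smallest pos >= 78 is 92 -> NB
Op 4: remove NB -> ring=[54:NA]
Op 5: add NC@42 -> ring=[42:NC,54:NA]
Op 6: remove NC -> ring=[54:NA]
Op 7: route key 28: smallest pos >= 28 is 54 -> NA
Op 8: add ND@0 -> ring=[0:ND,54:NA]
Op 9: add NE@31 -> ring=[0:ND,31:NE,54:NA]
Op 10: remove NA -> ring=[0:ND,31:NE]
Op 11: add NF@4 -> ring=[0:ND,4:NF,31:NE]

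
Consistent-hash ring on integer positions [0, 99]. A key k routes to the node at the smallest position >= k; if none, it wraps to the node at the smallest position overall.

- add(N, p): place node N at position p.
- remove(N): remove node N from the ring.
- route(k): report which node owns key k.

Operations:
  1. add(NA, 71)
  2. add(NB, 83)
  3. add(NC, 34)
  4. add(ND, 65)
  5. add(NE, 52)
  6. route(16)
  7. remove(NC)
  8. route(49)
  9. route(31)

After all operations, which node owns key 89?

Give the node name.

Answer: NE

Derivation:
Op 1: add NA@71 -> ring=[71:NA]
Op 2: add NB@83 -> ring=[71:NA,83:NB]
Op 3: add NC@34 -> ring=[34:NC,71:NA,83:NB]
Op 4: add ND@65 -> ring=[34:NC,65:ND,71:NA,83:NB]
Op 5: add NE@52 -> ring=[34:NC,52:NE,65:ND,71:NA,83:NB]
Op 6: route key 16: smallest pos >= 16 is 34 -> NC
Op 7: remove NC -> ring=[52:NE,65:ND,71:NA,83:NB]
Op 8: route key 49: smallest pos >= 49 is 52 -> NE
Op 9: route key 31: smallest pos >= 31 is 52 -> NE
Final route key 89: none >= 89, wrap to smallest pos 52 -> NE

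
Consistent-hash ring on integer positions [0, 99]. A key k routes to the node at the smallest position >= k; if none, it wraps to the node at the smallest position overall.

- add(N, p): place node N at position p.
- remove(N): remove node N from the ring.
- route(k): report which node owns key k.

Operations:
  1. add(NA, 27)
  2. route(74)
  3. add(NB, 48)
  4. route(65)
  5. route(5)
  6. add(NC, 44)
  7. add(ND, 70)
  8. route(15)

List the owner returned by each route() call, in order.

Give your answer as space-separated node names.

Answer: NA NA NA NA

Derivation:
Op 1: add NA@27 -> ring=[27:NA]
Op 2: route key 74: none >= 74, wrap to smallest pos 27 -> NA
Op 3: add NB@48 -> ring=[27:NA,48:NB]
Op 4: route key 65: none >= 65, wrap to smallest pos 27 -> NA
Op 5: route key 5: smallest pos >= 5 is 27 -> NA
Op 6: add NC@44 -> ring=[27:NA,44:NC,48:NB]
Op 7: add ND@70 -> ring=[27:NA,44:NC,48:NB,70:ND]
Op 8: route key 15: smallest pos >= 15 is 27 -> NA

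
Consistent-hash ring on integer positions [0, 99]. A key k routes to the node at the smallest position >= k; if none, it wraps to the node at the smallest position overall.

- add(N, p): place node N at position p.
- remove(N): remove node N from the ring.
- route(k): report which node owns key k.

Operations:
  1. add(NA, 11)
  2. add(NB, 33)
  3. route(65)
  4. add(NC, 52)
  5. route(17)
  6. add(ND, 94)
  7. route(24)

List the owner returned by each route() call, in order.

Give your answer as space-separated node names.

Op 1: add NA@11 -> ring=[11:NA]
Op 2: add NB@33 -> ring=[11:NA,33:NB]
Op 3: route key 65: none >= 65, wrap to smallest pos 11 -> NA
Op 4: add NC@52 -> ring=[11:NA,33:NB,52:NC]
Op 5: route key 17: smallest pos >= 17 is 33 -> NB
Op 6: add ND@94 -> ring=[11:NA,33:NB,52:NC,94:ND]
Op 7: route key 24: smallest pos >= 24 is 33 -> NB

Answer: NA NB NB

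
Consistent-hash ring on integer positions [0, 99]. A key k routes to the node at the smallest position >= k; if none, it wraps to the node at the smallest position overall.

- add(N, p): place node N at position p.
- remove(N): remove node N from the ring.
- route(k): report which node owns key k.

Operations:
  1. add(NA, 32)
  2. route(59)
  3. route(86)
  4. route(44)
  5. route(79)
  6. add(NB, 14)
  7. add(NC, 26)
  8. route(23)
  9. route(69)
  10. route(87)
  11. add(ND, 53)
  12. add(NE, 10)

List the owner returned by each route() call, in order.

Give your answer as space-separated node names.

Answer: NA NA NA NA NC NB NB

Derivation:
Op 1: add NA@32 -> ring=[32:NA]
Op 2: route key 59: none >= 59, wrap to smallest pos 32 -> NA
Op 3: route key 86: none >= 86, wrap to smallest pos 32 -> NA
Op 4: route key 44: none >= 44, wrap to smallest pos 32 -> NA
Op 5: route key 79: none >= 79, wrap to smallest pos 32 -> NA
Op 6: add NB@14 -> ring=[14:NB,32:NA]
Op 7: add NC@26 -> ring=[14:NB,26:NC,32:NA]
Op 8: route key 23: smallest pos >= 23 is 26 -> NC
Op 9: route key 69: none >= 69, wrap to smallest pos 14 -> NB
Op 10: route key 87: none >= 87, wrap to smallest pos 14 -> NB
Op 11: add ND@53 -> ring=[14:NB,26:NC,32:NA,53:ND]
Op 12: add NE@10 -> ring=[10:NE,14:NB,26:NC,32:NA,53:ND]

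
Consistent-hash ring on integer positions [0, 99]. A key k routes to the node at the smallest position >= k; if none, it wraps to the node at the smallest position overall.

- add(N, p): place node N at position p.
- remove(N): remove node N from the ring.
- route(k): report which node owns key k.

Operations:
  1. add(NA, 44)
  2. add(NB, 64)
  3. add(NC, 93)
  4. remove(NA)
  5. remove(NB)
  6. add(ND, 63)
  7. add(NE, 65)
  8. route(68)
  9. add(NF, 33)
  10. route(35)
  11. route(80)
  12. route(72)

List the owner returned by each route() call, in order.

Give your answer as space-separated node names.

Answer: NC ND NC NC

Derivation:
Op 1: add NA@44 -> ring=[44:NA]
Op 2: add NB@64 -> ring=[44:NA,64:NB]
Op 3: add NC@93 -> ring=[44:NA,64:NB,93:NC]
Op 4: remove NA -> ring=[64:NB,93:NC]
Op 5: remove NB -> ring=[93:NC]
Op 6: add ND@63 -> ring=[63:ND,93:NC]
Op 7: add NE@65 -> ring=[63:ND,65:NE,93:NC]
Op 8: route key 68: smallest pos >= 68 is 93 -> NC
Op 9: add NF@33 -> ring=[33:NF,63:ND,65:NE,93:NC]
Op 10: route key 35: smallest pos >= 35 is 63 -> ND
Op 11: route key 80: smallest pos >= 80 is 93 -> NC
Op 12: route key 72: smallest pos >= 72 is 93 -> NC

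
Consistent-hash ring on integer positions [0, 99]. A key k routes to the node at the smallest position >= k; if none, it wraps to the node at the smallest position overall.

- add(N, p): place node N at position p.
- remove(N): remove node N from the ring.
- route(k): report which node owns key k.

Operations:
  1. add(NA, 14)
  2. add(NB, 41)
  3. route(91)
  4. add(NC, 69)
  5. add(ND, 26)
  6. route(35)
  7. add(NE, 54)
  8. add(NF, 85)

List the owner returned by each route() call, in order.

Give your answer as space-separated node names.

Answer: NA NB

Derivation:
Op 1: add NA@14 -> ring=[14:NA]
Op 2: add NB@41 -> ring=[14:NA,41:NB]
Op 3: route key 91: none >= 91, wrap to smallest pos 14 -> NA
Op 4: add NC@69 -> ring=[14:NA,41:NB,69:NC]
Op 5: add ND@26 -> ring=[14:NA,26:ND,41:NB,69:NC]
Op 6: route key 35: smallest pos >= 35 is 41 -> NB
Op 7: add NE@54 -> ring=[14:NA,26:ND,41:NB,54:NE,69:NC]
Op 8: add NF@85 -> ring=[14:NA,26:ND,41:NB,54:NE,69:NC,85:NF]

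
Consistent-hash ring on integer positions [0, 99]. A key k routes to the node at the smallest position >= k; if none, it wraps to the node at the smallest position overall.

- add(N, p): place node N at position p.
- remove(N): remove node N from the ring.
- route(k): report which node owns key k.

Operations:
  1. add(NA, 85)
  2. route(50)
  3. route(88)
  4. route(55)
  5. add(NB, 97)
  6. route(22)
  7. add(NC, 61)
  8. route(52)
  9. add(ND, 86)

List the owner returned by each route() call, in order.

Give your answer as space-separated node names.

Op 1: add NA@85 -> ring=[85:NA]
Op 2: route key 50: smallest pos >= 50 is 85 -> NA
Op 3: route key 88: none >= 88, wrap to smallest pos 85 -> NA
Op 4: route key 55: smallest pos >= 55 is 85 -> NA
Op 5: add NB@97 -> ring=[85:NA,97:NB]
Op 6: route key 22: smallest pos >= 22 is 85 -> NA
Op 7: add NC@61 -> ring=[61:NC,85:NA,97:NB]
Op 8: route key 52: smallest pos >= 52 is 61 -> NC
Op 9: add ND@86 -> ring=[61:NC,85:NA,86:ND,97:NB]

Answer: NA NA NA NA NC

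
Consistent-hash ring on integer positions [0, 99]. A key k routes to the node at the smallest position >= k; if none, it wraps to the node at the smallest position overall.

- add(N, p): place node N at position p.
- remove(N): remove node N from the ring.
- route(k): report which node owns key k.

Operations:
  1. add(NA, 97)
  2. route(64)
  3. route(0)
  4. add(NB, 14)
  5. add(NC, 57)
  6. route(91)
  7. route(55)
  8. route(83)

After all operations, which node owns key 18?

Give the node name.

Op 1: add NA@97 -> ring=[97:NA]
Op 2: route key 64: smallest pos >= 64 is 97 -> NA
Op 3: route key 0: smallest pos >= 0 is 97 -> NA
Op 4: add NB@14 -> ring=[14:NB,97:NA]
Op 5: add NC@57 -> ring=[14:NB,57:NC,97:NA]
Op 6: route key 91: smallest pos >= 91 is 97 -> NA
Op 7: route key 55: smallest pos >= 55 is 57 -> NC
Op 8: route key 83: smallest pos >= 83 is 97 -> NA
Final route key 18: smallest pos >= 18 is 57 -> NC

Answer: NC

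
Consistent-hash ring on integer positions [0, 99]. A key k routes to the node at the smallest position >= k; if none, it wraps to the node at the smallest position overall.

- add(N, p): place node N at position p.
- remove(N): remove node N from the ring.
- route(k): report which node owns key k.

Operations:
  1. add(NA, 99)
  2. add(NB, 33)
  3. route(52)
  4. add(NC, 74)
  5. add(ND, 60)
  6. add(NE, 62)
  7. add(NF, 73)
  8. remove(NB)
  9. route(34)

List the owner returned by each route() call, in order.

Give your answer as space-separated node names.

Answer: NA ND

Derivation:
Op 1: add NA@99 -> ring=[99:NA]
Op 2: add NB@33 -> ring=[33:NB,99:NA]
Op 3: route key 52: smallest pos >= 52 is 99 -> NA
Op 4: add NC@74 -> ring=[33:NB,74:NC,99:NA]
Op 5: add ND@60 -> ring=[33:NB,60:ND,74:NC,99:NA]
Op 6: add NE@62 -> ring=[33:NB,60:ND,62:NE,74:NC,99:NA]
Op 7: add NF@73 -> ring=[33:NB,60:ND,62:NE,73:NF,74:NC,99:NA]
Op 8: remove NB -> ring=[60:ND,62:NE,73:NF,74:NC,99:NA]
Op 9: route key 34: smallest pos >= 34 is 60 -> ND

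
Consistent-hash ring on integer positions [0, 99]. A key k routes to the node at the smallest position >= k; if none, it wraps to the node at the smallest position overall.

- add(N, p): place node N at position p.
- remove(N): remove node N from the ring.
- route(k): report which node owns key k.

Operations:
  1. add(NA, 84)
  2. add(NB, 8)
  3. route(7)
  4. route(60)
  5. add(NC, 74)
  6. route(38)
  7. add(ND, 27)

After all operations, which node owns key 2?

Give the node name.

Answer: NB

Derivation:
Op 1: add NA@84 -> ring=[84:NA]
Op 2: add NB@8 -> ring=[8:NB,84:NA]
Op 3: route key 7: smallest pos >= 7 is 8 -> NB
Op 4: route key 60: smallest pos >= 60 is 84 -> NA
Op 5: add NC@74 -> ring=[8:NB,74:NC,84:NA]
Op 6: route key 38: smallest pos >= 38 is 74 -> NC
Op 7: add ND@27 -> ring=[8:NB,27:ND,74:NC,84:NA]
Final route key 2: smallest pos >= 2 is 8 -> NB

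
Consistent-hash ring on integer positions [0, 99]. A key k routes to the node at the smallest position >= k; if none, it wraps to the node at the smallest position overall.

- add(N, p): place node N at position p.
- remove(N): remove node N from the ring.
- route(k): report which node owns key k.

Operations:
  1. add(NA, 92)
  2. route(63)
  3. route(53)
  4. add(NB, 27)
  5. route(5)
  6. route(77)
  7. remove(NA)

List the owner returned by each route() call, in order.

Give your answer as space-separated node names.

Op 1: add NA@92 -> ring=[92:NA]
Op 2: route key 63: smallest pos >= 63 is 92 -> NA
Op 3: route key 53: smallest pos >= 53 is 92 -> NA
Op 4: add NB@27 -> ring=[27:NB,92:NA]
Op 5: route key 5: smallest pos >= 5 is 27 -> NB
Op 6: route key 77: smallest pos >= 77 is 92 -> NA
Op 7: remove NA -> ring=[27:NB]

Answer: NA NA NB NA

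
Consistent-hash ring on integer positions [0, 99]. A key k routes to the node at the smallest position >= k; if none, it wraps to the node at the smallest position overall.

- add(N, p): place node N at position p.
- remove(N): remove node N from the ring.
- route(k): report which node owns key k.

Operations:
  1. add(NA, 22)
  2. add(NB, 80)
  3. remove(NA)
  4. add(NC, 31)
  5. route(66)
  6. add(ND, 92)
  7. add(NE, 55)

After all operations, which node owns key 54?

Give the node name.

Answer: NE

Derivation:
Op 1: add NA@22 -> ring=[22:NA]
Op 2: add NB@80 -> ring=[22:NA,80:NB]
Op 3: remove NA -> ring=[80:NB]
Op 4: add NC@31 -> ring=[31:NC,80:NB]
Op 5: route key 66: smallest pos >= 66 is 80 -> NB
Op 6: add ND@92 -> ring=[31:NC,80:NB,92:ND]
Op 7: add NE@55 -> ring=[31:NC,55:NE,80:NB,92:ND]
Final route key 54: smallest pos >= 54 is 55 -> NE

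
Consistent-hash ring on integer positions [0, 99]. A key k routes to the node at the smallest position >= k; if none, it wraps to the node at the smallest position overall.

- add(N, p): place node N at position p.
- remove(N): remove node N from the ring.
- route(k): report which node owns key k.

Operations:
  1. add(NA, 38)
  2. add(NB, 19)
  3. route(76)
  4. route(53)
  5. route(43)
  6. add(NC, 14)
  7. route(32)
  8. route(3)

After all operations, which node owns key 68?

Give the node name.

Op 1: add NA@38 -> ring=[38:NA]
Op 2: add NB@19 -> ring=[19:NB,38:NA]
Op 3: route key 76: none >= 76, wrap to smallest pos 19 -> NB
Op 4: route key 53: none >= 53, wrap to smallest pos 19 -> NB
Op 5: route key 43: none >= 43, wrap to smallest pos 19 -> NB
Op 6: add NC@14 -> ring=[14:NC,19:NB,38:NA]
Op 7: route key 32: smallest pos >= 32 is 38 -> NA
Op 8: route key 3: smallest pos >= 3 is 14 -> NC
Final route key 68: none >= 68, wrap to smallest pos 14 -> NC

Answer: NC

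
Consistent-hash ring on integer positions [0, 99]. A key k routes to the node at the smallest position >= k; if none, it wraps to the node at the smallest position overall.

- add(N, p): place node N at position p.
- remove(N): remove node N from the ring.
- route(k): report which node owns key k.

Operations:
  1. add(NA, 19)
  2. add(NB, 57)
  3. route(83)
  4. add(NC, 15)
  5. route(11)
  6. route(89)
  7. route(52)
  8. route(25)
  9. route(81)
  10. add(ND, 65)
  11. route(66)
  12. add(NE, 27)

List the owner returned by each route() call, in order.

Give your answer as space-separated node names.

Answer: NA NC NC NB NB NC NC

Derivation:
Op 1: add NA@19 -> ring=[19:NA]
Op 2: add NB@57 -> ring=[19:NA,57:NB]
Op 3: route key 83: none >= 83, wrap to smallest pos 19 -> NA
Op 4: add NC@15 -> ring=[15:NC,19:NA,57:NB]
Op 5: route key 11: smallest pos >= 11 is 15 -> NC
Op 6: route key 89: none >= 89, wrap to smallest pos 15 -> NC
Op 7: route key 52: smallest pos >= 52 is 57 -> NB
Op 8: route key 25: smallest pos >= 25 is 57 -> NB
Op 9: route key 81: none >= 81, wrap to smallest pos 15 -> NC
Op 10: add ND@65 -> ring=[15:NC,19:NA,57:NB,65:ND]
Op 11: route key 66: none >= 66, wrap to smallest pos 15 -> NC
Op 12: add NE@27 -> ring=[15:NC,19:NA,27:NE,57:NB,65:ND]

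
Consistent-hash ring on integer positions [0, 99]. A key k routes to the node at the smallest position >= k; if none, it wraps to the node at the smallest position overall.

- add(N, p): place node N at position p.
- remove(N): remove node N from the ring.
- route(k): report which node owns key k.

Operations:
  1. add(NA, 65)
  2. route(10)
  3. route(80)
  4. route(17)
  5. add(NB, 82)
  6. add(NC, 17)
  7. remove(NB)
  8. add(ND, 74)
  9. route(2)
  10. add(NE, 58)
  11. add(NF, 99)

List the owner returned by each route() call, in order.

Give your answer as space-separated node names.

Answer: NA NA NA NC

Derivation:
Op 1: add NA@65 -> ring=[65:NA]
Op 2: route key 10: smallest pos >= 10 is 65 -> NA
Op 3: route key 80: none >= 80, wrap to smallest pos 65 -> NA
Op 4: route key 17: smallest pos >= 17 is 65 -> NA
Op 5: add NB@82 -> ring=[65:NA,82:NB]
Op 6: add NC@17 -> ring=[17:NC,65:NA,82:NB]
Op 7: remove NB -> ring=[17:NC,65:NA]
Op 8: add ND@74 -> ring=[17:NC,65:NA,74:ND]
Op 9: route key 2: smallest pos >= 2 is 17 -> NC
Op 10: add NE@58 -> ring=[17:NC,58:NE,65:NA,74:ND]
Op 11: add NF@99 -> ring=[17:NC,58:NE,65:NA,74:ND,99:NF]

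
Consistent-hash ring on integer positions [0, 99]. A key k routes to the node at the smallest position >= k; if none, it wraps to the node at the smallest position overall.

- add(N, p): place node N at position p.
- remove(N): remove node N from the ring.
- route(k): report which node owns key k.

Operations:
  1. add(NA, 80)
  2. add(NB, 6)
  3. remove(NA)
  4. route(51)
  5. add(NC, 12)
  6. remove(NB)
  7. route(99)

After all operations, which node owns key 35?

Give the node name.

Op 1: add NA@80 -> ring=[80:NA]
Op 2: add NB@6 -> ring=[6:NB,80:NA]
Op 3: remove NA -> ring=[6:NB]
Op 4: route key 51: none >= 51, wrap to smallest pos 6 -> NB
Op 5: add NC@12 -> ring=[6:NB,12:NC]
Op 6: remove NB -> ring=[12:NC]
Op 7: route key 99: none >= 99, wrap to smallest pos 12 -> NC
Final route key 35: none >= 35, wrap to smallest pos 12 -> NC

Answer: NC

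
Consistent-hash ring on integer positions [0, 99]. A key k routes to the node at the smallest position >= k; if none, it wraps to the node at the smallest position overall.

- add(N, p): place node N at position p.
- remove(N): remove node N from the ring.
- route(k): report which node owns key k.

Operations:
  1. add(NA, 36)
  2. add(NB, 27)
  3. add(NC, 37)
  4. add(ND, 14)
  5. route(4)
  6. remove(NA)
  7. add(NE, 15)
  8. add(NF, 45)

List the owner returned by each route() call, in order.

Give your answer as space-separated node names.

Op 1: add NA@36 -> ring=[36:NA]
Op 2: add NB@27 -> ring=[27:NB,36:NA]
Op 3: add NC@37 -> ring=[27:NB,36:NA,37:NC]
Op 4: add ND@14 -> ring=[14:ND,27:NB,36:NA,37:NC]
Op 5: route key 4: smallest pos >= 4 is 14 -> ND
Op 6: remove NA -> ring=[14:ND,27:NB,37:NC]
Op 7: add NE@15 -> ring=[14:ND,15:NE,27:NB,37:NC]
Op 8: add NF@45 -> ring=[14:ND,15:NE,27:NB,37:NC,45:NF]

Answer: ND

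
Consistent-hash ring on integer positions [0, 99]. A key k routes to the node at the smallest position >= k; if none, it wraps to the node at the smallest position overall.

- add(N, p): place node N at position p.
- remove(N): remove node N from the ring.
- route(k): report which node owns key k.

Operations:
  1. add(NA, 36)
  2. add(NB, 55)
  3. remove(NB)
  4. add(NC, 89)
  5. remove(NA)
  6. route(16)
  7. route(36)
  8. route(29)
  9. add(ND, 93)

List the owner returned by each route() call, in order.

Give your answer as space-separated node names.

Answer: NC NC NC

Derivation:
Op 1: add NA@36 -> ring=[36:NA]
Op 2: add NB@55 -> ring=[36:NA,55:NB]
Op 3: remove NB -> ring=[36:NA]
Op 4: add NC@89 -> ring=[36:NA,89:NC]
Op 5: remove NA -> ring=[89:NC]
Op 6: route key 16: smallest pos >= 16 is 89 -> NC
Op 7: route key 36: smallest pos >= 36 is 89 -> NC
Op 8: route key 29: smallest pos >= 29 is 89 -> NC
Op 9: add ND@93 -> ring=[89:NC,93:ND]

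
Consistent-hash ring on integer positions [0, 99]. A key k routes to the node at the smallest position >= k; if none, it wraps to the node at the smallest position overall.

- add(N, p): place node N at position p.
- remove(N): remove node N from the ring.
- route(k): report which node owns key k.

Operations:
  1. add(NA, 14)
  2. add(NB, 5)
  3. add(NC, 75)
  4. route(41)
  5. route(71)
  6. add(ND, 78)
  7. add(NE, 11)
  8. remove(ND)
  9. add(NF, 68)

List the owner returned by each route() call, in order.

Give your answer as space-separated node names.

Op 1: add NA@14 -> ring=[14:NA]
Op 2: add NB@5 -> ring=[5:NB,14:NA]
Op 3: add NC@75 -> ring=[5:NB,14:NA,75:NC]
Op 4: route key 41: smallest pos >= 41 is 75 -> NC
Op 5: route key 71: smallest pos >= 71 is 75 -> NC
Op 6: add ND@78 -> ring=[5:NB,14:NA,75:NC,78:ND]
Op 7: add NE@11 -> ring=[5:NB,11:NE,14:NA,75:NC,78:ND]
Op 8: remove ND -> ring=[5:NB,11:NE,14:NA,75:NC]
Op 9: add NF@68 -> ring=[5:NB,11:NE,14:NA,68:NF,75:NC]

Answer: NC NC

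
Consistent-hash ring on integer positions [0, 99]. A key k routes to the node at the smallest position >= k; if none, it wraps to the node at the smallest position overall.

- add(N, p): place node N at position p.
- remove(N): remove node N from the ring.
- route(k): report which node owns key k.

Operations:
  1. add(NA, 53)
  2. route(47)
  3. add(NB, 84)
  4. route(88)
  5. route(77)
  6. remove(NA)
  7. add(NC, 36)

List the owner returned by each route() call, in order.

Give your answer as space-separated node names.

Op 1: add NA@53 -> ring=[53:NA]
Op 2: route key 47: smallest pos >= 47 is 53 -> NA
Op 3: add NB@84 -> ring=[53:NA,84:NB]
Op 4: route key 88: none >= 88, wrap to smallest pos 53 -> NA
Op 5: route key 77: smallest pos >= 77 is 84 -> NB
Op 6: remove NA -> ring=[84:NB]
Op 7: add NC@36 -> ring=[36:NC,84:NB]

Answer: NA NA NB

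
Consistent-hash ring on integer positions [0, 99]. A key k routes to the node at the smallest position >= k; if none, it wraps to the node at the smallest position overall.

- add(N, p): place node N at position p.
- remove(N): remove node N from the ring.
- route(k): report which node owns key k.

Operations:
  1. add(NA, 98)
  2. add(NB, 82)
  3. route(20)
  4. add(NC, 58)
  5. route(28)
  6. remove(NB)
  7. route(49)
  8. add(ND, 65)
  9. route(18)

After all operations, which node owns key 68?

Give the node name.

Answer: NA

Derivation:
Op 1: add NA@98 -> ring=[98:NA]
Op 2: add NB@82 -> ring=[82:NB,98:NA]
Op 3: route key 20: smallest pos >= 20 is 82 -> NB
Op 4: add NC@58 -> ring=[58:NC,82:NB,98:NA]
Op 5: route key 28: smallest pos >= 28 is 58 -> NC
Op 6: remove NB -> ring=[58:NC,98:NA]
Op 7: route key 49: smallest pos >= 49 is 58 -> NC
Op 8: add ND@65 -> ring=[58:NC,65:ND,98:NA]
Op 9: route key 18: smallest pos >= 18 is 58 -> NC
Final route key 68: smallest pos >= 68 is 98 -> NA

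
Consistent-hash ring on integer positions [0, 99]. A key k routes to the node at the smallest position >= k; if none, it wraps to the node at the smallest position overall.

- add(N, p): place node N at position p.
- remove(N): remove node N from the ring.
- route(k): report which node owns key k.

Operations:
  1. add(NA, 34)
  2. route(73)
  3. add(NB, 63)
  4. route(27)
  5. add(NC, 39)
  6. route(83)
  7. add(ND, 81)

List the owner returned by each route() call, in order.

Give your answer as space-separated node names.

Answer: NA NA NA

Derivation:
Op 1: add NA@34 -> ring=[34:NA]
Op 2: route key 73: none >= 73, wrap to smallest pos 34 -> NA
Op 3: add NB@63 -> ring=[34:NA,63:NB]
Op 4: route key 27: smallest pos >= 27 is 34 -> NA
Op 5: add NC@39 -> ring=[34:NA,39:NC,63:NB]
Op 6: route key 83: none >= 83, wrap to smallest pos 34 -> NA
Op 7: add ND@81 -> ring=[34:NA,39:NC,63:NB,81:ND]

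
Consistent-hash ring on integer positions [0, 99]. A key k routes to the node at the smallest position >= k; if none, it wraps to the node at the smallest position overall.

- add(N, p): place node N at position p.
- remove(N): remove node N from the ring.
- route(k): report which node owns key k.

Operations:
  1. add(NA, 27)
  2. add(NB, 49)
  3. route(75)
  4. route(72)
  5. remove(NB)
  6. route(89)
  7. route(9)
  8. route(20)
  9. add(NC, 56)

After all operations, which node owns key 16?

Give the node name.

Op 1: add NA@27 -> ring=[27:NA]
Op 2: add NB@49 -> ring=[27:NA,49:NB]
Op 3: route key 75: none >= 75, wrap to smallest pos 27 -> NA
Op 4: route key 72: none >= 72, wrap to smallest pos 27 -> NA
Op 5: remove NB -> ring=[27:NA]
Op 6: route key 89: none >= 89, wrap to smallest pos 27 -> NA
Op 7: route key 9: smallest pos >= 9 is 27 -> NA
Op 8: route key 20: smallest pos >= 20 is 27 -> NA
Op 9: add NC@56 -> ring=[27:NA,56:NC]
Final route key 16: smallest pos >= 16 is 27 -> NA

Answer: NA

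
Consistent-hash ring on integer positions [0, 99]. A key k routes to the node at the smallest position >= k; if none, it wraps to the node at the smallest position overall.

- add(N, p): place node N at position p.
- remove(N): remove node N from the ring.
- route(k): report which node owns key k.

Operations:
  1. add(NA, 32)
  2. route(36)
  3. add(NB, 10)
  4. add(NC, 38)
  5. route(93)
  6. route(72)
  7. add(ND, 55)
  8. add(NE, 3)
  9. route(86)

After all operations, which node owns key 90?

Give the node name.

Answer: NE

Derivation:
Op 1: add NA@32 -> ring=[32:NA]
Op 2: route key 36: none >= 36, wrap to smallest pos 32 -> NA
Op 3: add NB@10 -> ring=[10:NB,32:NA]
Op 4: add NC@38 -> ring=[10:NB,32:NA,38:NC]
Op 5: route key 93: none >= 93, wrap to smallest pos 10 -> NB
Op 6: route key 72: none >= 72, wrap to smallest pos 10 -> NB
Op 7: add ND@55 -> ring=[10:NB,32:NA,38:NC,55:ND]
Op 8: add NE@3 -> ring=[3:NE,10:NB,32:NA,38:NC,55:ND]
Op 9: route key 86: none >= 86, wrap to smallest pos 3 -> NE
Final route key 90: none >= 90, wrap to smallest pos 3 -> NE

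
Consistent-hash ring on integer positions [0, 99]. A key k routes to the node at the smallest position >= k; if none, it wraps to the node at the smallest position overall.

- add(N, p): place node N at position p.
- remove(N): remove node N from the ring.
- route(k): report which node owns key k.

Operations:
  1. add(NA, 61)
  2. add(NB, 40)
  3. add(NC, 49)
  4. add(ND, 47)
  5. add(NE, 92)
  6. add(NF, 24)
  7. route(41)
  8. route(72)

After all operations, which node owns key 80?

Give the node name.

Op 1: add NA@61 -> ring=[61:NA]
Op 2: add NB@40 -> ring=[40:NB,61:NA]
Op 3: add NC@49 -> ring=[40:NB,49:NC,61:NA]
Op 4: add ND@47 -> ring=[40:NB,47:ND,49:NC,61:NA]
Op 5: add NE@92 -> ring=[40:NB,47:ND,49:NC,61:NA,92:NE]
Op 6: add NF@24 -> ring=[24:NF,40:NB,47:ND,49:NC,61:NA,92:NE]
Op 7: route key 41: smallest pos >= 41 is 47 -> ND
Op 8: route key 72: smallest pos >= 72 is 92 -> NE
Final route key 80: smallest pos >= 80 is 92 -> NE

Answer: NE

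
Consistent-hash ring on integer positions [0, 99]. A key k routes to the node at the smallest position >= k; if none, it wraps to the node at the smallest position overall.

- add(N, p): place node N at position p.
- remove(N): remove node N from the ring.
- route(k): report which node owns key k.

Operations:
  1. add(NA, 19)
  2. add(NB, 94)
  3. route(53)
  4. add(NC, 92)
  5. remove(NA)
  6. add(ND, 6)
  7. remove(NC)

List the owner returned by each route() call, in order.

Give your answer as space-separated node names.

Op 1: add NA@19 -> ring=[19:NA]
Op 2: add NB@94 -> ring=[19:NA,94:NB]
Op 3: route key 53: smallest pos >= 53 is 94 -> NB
Op 4: add NC@92 -> ring=[19:NA,92:NC,94:NB]
Op 5: remove NA -> ring=[92:NC,94:NB]
Op 6: add ND@6 -> ring=[6:ND,92:NC,94:NB]
Op 7: remove NC -> ring=[6:ND,94:NB]

Answer: NB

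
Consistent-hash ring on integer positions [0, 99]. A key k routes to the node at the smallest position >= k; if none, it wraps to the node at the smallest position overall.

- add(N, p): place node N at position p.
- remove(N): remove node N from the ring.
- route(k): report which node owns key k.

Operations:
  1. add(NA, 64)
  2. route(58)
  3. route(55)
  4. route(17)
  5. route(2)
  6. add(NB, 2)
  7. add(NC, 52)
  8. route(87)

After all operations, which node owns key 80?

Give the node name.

Answer: NB

Derivation:
Op 1: add NA@64 -> ring=[64:NA]
Op 2: route key 58: smallest pos >= 58 is 64 -> NA
Op 3: route key 55: smallest pos >= 55 is 64 -> NA
Op 4: route key 17: smallest pos >= 17 is 64 -> NA
Op 5: route key 2: smallest pos >= 2 is 64 -> NA
Op 6: add NB@2 -> ring=[2:NB,64:NA]
Op 7: add NC@52 -> ring=[2:NB,52:NC,64:NA]
Op 8: route key 87: none >= 87, wrap to smallest pos 2 -> NB
Final route key 80: none >= 80, wrap to smallest pos 2 -> NB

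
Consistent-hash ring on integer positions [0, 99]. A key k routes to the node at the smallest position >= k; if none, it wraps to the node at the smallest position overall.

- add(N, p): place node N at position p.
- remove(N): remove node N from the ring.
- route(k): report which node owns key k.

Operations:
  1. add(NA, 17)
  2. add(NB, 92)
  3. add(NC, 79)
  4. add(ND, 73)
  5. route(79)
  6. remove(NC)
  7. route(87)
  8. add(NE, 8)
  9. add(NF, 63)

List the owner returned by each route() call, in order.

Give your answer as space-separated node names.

Answer: NC NB

Derivation:
Op 1: add NA@17 -> ring=[17:NA]
Op 2: add NB@92 -> ring=[17:NA,92:NB]
Op 3: add NC@79 -> ring=[17:NA,79:NC,92:NB]
Op 4: add ND@73 -> ring=[17:NA,73:ND,79:NC,92:NB]
Op 5: route key 79: smallest pos >= 79 is 79 -> NC
Op 6: remove NC -> ring=[17:NA,73:ND,92:NB]
Op 7: route key 87: smallest pos >= 87 is 92 -> NB
Op 8: add NE@8 -> ring=[8:NE,17:NA,73:ND,92:NB]
Op 9: add NF@63 -> ring=[8:NE,17:NA,63:NF,73:ND,92:NB]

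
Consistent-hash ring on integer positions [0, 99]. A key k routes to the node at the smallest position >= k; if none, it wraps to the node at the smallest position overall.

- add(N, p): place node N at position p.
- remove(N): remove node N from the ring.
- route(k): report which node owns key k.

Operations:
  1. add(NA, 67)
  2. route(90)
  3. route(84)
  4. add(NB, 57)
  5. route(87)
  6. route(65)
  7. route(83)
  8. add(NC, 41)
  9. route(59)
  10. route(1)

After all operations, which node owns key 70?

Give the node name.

Answer: NC

Derivation:
Op 1: add NA@67 -> ring=[67:NA]
Op 2: route key 90: none >= 90, wrap to smallest pos 67 -> NA
Op 3: route key 84: none >= 84, wrap to smallest pos 67 -> NA
Op 4: add NB@57 -> ring=[57:NB,67:NA]
Op 5: route key 87: none >= 87, wrap to smallest pos 57 -> NB
Op 6: route key 65: smallest pos >= 65 is 67 -> NA
Op 7: route key 83: none >= 83, wrap to smallest pos 57 -> NB
Op 8: add NC@41 -> ring=[41:NC,57:NB,67:NA]
Op 9: route key 59: smallest pos >= 59 is 67 -> NA
Op 10: route key 1: smallest pos >= 1 is 41 -> NC
Final route key 70: none >= 70, wrap to smallest pos 41 -> NC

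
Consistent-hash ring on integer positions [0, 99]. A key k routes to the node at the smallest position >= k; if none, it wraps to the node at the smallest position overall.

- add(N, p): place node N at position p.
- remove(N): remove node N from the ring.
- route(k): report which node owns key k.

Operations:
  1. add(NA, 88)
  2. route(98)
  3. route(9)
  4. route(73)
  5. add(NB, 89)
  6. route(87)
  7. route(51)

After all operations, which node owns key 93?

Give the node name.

Answer: NA

Derivation:
Op 1: add NA@88 -> ring=[88:NA]
Op 2: route key 98: none >= 98, wrap to smallest pos 88 -> NA
Op 3: route key 9: smallest pos >= 9 is 88 -> NA
Op 4: route key 73: smallest pos >= 73 is 88 -> NA
Op 5: add NB@89 -> ring=[88:NA,89:NB]
Op 6: route key 87: smallest pos >= 87 is 88 -> NA
Op 7: route key 51: smallest pos >= 51 is 88 -> NA
Final route key 93: none >= 93, wrap to smallest pos 88 -> NA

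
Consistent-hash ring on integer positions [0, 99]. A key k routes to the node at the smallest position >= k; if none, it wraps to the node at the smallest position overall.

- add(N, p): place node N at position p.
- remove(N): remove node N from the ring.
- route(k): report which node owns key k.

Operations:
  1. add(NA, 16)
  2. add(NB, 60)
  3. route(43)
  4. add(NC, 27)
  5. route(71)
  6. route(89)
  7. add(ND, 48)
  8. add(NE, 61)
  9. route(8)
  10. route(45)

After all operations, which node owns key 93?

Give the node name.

Op 1: add NA@16 -> ring=[16:NA]
Op 2: add NB@60 -> ring=[16:NA,60:NB]
Op 3: route key 43: smallest pos >= 43 is 60 -> NB
Op 4: add NC@27 -> ring=[16:NA,27:NC,60:NB]
Op 5: route key 71: none >= 71, wrap to smallest pos 16 -> NA
Op 6: route key 89: none >= 89, wrap to smallest pos 16 -> NA
Op 7: add ND@48 -> ring=[16:NA,27:NC,48:ND,60:NB]
Op 8: add NE@61 -> ring=[16:NA,27:NC,48:ND,60:NB,61:NE]
Op 9: route key 8: smallest pos >= 8 is 16 -> NA
Op 10: route key 45: smallest pos >= 45 is 48 -> ND
Final route key 93: none >= 93, wrap to smallest pos 16 -> NA

Answer: NA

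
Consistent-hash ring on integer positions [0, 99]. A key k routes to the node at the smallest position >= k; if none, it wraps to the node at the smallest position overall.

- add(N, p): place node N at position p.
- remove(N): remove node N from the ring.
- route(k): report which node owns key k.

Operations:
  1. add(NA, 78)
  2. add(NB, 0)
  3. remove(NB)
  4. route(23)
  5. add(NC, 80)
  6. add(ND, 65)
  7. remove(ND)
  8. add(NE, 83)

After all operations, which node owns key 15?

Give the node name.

Op 1: add NA@78 -> ring=[78:NA]
Op 2: add NB@0 -> ring=[0:NB,78:NA]
Op 3: remove NB -> ring=[78:NA]
Op 4: route key 23: smallest pos >= 23 is 78 -> NA
Op 5: add NC@80 -> ring=[78:NA,80:NC]
Op 6: add ND@65 -> ring=[65:ND,78:NA,80:NC]
Op 7: remove ND -> ring=[78:NA,80:NC]
Op 8: add NE@83 -> ring=[78:NA,80:NC,83:NE]
Final route key 15: smallest pos >= 15 is 78 -> NA

Answer: NA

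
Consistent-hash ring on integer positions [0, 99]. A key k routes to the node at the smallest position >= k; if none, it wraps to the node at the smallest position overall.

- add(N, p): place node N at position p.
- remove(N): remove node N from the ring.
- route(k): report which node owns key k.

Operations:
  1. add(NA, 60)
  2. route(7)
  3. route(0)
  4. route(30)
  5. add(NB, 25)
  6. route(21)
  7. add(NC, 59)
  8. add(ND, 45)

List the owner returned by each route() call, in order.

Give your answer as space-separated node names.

Answer: NA NA NA NB

Derivation:
Op 1: add NA@60 -> ring=[60:NA]
Op 2: route key 7: smallest pos >= 7 is 60 -> NA
Op 3: route key 0: smallest pos >= 0 is 60 -> NA
Op 4: route key 30: smallest pos >= 30 is 60 -> NA
Op 5: add NB@25 -> ring=[25:NB,60:NA]
Op 6: route key 21: smallest pos >= 21 is 25 -> NB
Op 7: add NC@59 -> ring=[25:NB,59:NC,60:NA]
Op 8: add ND@45 -> ring=[25:NB,45:ND,59:NC,60:NA]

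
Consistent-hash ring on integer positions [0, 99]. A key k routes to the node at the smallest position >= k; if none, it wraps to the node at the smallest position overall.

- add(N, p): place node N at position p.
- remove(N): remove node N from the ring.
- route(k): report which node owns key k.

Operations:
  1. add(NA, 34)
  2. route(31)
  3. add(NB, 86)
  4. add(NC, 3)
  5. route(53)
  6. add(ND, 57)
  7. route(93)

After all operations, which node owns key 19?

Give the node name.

Op 1: add NA@34 -> ring=[34:NA]
Op 2: route key 31: smallest pos >= 31 is 34 -> NA
Op 3: add NB@86 -> ring=[34:NA,86:NB]
Op 4: add NC@3 -> ring=[3:NC,34:NA,86:NB]
Op 5: route key 53: smallest pos >= 53 is 86 -> NB
Op 6: add ND@57 -> ring=[3:NC,34:NA,57:ND,86:NB]
Op 7: route key 93: none >= 93, wrap to smallest pos 3 -> NC
Final route key 19: smallest pos >= 19 is 34 -> NA

Answer: NA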